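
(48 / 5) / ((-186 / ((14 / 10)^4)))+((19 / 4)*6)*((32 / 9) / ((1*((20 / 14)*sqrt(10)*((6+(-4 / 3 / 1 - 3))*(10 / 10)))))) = -19208 / 96875+532*sqrt(10) / 125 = 13.26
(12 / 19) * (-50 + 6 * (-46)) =-3912 / 19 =-205.89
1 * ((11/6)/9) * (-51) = -187/18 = -10.39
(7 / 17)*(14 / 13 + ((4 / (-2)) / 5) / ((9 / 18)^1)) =126 / 1105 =0.11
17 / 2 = 8.50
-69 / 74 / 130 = -0.01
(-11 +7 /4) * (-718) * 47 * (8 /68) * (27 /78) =5618709 /442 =12712.01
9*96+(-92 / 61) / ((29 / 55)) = 1523356 / 1769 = 861.14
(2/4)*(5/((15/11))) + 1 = 17/6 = 2.83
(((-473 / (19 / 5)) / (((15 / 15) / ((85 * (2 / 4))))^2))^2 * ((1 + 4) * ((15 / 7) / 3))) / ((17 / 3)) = 1288102238671875 / 40432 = 31858484335.97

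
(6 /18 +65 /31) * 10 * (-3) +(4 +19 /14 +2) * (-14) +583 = 12620 /31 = 407.10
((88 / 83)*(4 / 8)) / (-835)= -44 / 69305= -0.00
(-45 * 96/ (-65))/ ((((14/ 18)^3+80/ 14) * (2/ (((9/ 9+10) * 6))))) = 145496736/ 410293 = 354.62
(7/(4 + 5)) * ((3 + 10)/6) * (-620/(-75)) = 5642/405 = 13.93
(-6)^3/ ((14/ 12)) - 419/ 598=-777941/ 4186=-185.84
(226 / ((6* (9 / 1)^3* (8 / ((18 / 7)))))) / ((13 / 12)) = 113 / 7371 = 0.02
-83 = -83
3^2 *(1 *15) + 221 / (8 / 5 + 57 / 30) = 1387 / 7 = 198.14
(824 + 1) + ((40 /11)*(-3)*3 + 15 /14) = 122175 /154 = 793.34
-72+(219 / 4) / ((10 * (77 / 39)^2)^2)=-1011900937221 / 14061216400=-71.96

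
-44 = -44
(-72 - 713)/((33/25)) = -19625/33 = -594.70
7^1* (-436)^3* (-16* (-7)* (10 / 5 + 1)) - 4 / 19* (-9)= -3703824380892 / 19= -194938125310.11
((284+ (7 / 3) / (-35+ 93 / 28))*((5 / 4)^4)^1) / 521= 59025625 / 44364192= 1.33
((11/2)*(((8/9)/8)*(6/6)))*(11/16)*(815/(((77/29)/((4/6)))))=259985/3024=85.97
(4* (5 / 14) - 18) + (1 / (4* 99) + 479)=1281859 / 2772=462.43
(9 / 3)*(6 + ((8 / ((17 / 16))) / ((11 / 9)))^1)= 6822 / 187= 36.48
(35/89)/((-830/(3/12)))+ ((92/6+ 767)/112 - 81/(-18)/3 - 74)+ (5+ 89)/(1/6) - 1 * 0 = 1237255723/2482032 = 498.49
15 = 15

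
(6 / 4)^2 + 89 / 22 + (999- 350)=28833 / 44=655.30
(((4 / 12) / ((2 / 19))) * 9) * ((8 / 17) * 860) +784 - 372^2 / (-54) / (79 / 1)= 12350.56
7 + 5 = 12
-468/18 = -26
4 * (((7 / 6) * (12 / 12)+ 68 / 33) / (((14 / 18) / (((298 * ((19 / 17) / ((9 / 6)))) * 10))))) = 48240240 / 1309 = 36852.74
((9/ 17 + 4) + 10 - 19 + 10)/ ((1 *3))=94/ 51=1.84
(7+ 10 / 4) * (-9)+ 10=-151 / 2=-75.50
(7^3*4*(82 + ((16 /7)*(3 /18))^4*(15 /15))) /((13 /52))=255224608 /567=450131.58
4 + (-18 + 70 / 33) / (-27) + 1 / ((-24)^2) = 261731 / 57024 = 4.59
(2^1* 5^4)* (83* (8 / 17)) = 830000 / 17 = 48823.53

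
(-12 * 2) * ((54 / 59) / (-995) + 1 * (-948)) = 1335657456 / 58705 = 22752.02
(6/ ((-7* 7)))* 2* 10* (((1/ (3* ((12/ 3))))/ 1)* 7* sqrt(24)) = -20* sqrt(6)/ 7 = -7.00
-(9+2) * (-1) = 11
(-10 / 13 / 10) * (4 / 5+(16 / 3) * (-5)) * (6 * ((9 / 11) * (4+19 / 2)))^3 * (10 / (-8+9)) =100212766488 / 17303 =5791641.13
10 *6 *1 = 60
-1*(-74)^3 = 405224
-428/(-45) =428/45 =9.51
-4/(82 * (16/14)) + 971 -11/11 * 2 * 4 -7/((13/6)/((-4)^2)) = 1942817/2132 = 911.27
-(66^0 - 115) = 114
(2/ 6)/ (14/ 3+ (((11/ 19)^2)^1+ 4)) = 361/ 9749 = 0.04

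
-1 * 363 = -363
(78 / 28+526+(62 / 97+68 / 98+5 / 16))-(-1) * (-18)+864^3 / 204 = 4088068481517 / 1292816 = 3162142.55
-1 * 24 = -24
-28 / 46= -14 / 23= -0.61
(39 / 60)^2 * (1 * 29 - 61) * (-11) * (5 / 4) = 1859 / 10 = 185.90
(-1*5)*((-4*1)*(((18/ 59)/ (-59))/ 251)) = -360/ 873731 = -0.00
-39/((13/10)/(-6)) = 180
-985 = -985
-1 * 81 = -81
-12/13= -0.92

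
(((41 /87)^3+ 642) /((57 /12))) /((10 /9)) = 845655694 /6950865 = 121.66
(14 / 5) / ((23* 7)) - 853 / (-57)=98209 / 6555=14.98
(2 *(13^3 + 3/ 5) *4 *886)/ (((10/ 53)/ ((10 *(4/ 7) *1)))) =16511184128/ 35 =471748117.94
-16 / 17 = -0.94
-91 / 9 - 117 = -1144 / 9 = -127.11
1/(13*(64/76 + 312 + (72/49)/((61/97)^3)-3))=0.00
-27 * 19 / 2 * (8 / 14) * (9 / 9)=-1026 / 7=-146.57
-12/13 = -0.92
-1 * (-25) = 25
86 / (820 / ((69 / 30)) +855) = 0.07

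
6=6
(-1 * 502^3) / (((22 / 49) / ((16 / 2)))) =-24795177568 / 11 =-2254107051.64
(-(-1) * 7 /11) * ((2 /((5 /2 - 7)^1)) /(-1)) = 28 /99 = 0.28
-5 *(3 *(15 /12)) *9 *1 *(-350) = 118125 /2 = 59062.50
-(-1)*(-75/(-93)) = 25/31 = 0.81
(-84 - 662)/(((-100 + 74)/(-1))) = -373/13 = -28.69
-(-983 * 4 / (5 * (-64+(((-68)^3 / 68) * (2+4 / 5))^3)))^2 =-603930625 / 4599971955218317614638500096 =-0.00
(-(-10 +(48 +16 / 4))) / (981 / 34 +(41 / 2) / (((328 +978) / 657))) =-88808 / 82815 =-1.07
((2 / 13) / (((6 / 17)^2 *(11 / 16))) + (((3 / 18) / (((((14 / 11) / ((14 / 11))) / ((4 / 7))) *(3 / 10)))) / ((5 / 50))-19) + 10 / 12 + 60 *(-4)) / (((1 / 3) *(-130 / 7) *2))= 1520693 / 74360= 20.45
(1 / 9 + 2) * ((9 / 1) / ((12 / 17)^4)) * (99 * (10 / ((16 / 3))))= 87279445 / 6144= 14205.64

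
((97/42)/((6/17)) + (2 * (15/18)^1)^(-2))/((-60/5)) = -0.58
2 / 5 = 0.40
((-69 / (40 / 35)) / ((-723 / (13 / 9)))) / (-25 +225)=2093 / 3470400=0.00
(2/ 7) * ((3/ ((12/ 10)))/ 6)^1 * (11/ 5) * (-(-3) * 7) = 11/ 2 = 5.50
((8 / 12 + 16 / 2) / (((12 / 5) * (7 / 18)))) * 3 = 195 / 7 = 27.86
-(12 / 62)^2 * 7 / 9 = -28 / 961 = -0.03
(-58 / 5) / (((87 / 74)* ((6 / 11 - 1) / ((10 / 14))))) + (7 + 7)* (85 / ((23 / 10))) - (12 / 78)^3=2827396648 / 5305755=532.89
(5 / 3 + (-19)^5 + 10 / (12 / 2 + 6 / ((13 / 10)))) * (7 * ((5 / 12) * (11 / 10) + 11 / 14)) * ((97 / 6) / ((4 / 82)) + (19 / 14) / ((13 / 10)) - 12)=-4165229925614879 / 602784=-6909987533.87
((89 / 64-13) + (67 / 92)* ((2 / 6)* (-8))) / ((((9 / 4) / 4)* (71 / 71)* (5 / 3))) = -59843 / 4140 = -14.45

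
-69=-69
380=380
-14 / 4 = -7 / 2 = -3.50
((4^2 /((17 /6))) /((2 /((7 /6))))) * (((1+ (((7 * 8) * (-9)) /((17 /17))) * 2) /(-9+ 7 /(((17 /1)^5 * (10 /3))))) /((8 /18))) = 35324371740 /42595703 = 829.29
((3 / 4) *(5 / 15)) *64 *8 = 128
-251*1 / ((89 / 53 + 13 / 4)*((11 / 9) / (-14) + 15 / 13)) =-87161256 / 1825615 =-47.74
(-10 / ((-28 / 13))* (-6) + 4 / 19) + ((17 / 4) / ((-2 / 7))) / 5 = -162907 / 5320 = -30.62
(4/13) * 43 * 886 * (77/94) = 5867092/611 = 9602.44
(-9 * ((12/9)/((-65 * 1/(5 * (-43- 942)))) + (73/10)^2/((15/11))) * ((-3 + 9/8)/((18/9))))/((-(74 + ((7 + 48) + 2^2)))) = -24588423/2766400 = -8.89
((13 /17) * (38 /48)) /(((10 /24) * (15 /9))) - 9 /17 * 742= -333159 /850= -391.95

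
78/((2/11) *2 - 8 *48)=-0.20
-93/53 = -1.75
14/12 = 7/6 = 1.17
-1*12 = -12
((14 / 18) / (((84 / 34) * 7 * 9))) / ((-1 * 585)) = -17 / 1990170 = -0.00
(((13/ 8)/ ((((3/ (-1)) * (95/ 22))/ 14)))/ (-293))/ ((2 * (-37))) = -1001/ 12358740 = -0.00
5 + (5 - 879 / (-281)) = 13.13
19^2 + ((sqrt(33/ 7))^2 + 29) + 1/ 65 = 179602/ 455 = 394.73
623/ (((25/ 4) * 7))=356/ 25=14.24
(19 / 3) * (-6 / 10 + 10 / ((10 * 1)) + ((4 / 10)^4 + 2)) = 28804 / 1875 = 15.36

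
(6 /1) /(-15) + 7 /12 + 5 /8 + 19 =2377 /120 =19.81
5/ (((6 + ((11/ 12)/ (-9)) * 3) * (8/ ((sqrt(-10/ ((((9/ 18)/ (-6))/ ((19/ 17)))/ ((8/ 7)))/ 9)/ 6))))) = 2 * sqrt(33915)/ 4879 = 0.08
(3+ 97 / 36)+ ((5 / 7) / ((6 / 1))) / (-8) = 5725 / 1008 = 5.68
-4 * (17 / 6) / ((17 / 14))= -28 / 3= -9.33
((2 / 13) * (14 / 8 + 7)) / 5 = 7 / 26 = 0.27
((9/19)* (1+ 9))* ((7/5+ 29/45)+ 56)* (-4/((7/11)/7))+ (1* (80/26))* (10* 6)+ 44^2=-2464336/247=-9977.07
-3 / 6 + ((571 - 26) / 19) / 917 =-16333 / 34846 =-0.47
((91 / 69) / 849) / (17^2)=91 / 16929909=0.00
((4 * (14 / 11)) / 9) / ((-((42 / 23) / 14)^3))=-681352 / 2673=-254.90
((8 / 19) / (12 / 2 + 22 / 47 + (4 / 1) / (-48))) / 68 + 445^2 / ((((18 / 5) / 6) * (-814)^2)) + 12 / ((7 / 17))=479733711849169 / 16184293593468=29.64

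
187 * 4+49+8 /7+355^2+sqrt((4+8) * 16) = 126837.00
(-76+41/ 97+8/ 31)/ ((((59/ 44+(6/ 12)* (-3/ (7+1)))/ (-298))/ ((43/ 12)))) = 6080755560/ 87203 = 69731.04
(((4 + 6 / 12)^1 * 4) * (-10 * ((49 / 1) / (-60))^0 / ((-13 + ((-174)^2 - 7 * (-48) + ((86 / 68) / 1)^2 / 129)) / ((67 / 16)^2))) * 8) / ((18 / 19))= -3891963 / 4468100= -0.87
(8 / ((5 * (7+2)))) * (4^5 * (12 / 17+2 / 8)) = 26624 / 153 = 174.01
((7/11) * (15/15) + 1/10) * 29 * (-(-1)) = 21.35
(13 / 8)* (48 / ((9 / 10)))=260 / 3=86.67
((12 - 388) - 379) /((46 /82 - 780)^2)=-1269155 /1021249849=-0.00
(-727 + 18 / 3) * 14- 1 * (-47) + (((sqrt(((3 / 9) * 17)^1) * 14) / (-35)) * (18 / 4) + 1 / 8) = -80375 / 8- 3 * sqrt(51) / 5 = -10051.16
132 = 132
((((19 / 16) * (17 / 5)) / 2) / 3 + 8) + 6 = 7043 / 480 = 14.67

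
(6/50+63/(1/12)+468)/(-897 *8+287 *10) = -30603/107650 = -0.28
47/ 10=4.70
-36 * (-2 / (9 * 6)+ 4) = -428 / 3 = -142.67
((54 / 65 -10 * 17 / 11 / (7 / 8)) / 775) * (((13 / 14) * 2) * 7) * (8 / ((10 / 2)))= -673936 / 1491875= -0.45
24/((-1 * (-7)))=24/7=3.43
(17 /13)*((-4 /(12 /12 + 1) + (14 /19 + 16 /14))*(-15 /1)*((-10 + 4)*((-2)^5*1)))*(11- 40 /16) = 6658560 /1729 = 3851.10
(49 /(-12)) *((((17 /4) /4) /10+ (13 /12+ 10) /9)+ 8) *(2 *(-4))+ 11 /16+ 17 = 1045613 /3240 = 322.72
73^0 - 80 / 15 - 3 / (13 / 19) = -340 / 39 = -8.72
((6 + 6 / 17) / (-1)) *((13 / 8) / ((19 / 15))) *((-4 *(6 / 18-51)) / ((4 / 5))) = -35100 / 17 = -2064.71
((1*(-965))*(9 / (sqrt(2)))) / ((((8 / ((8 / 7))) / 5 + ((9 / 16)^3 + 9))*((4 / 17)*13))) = -377971200*sqrt(2) / 2816281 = -189.80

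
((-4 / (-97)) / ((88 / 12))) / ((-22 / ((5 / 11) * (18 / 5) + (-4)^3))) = 2058 / 129107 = 0.02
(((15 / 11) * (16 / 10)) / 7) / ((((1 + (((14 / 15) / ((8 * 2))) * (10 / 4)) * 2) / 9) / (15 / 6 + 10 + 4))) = 7776 / 217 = 35.83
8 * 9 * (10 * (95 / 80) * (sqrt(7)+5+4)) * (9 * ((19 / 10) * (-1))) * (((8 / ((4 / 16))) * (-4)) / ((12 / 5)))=779760 * sqrt(7)+7017840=9080891.04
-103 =-103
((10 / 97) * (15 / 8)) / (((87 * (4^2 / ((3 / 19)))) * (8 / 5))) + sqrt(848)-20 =-547296905 / 27364864 + 4 * sqrt(53) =9.12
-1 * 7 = -7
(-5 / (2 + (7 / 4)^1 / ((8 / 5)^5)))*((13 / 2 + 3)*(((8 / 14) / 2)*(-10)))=124518400 / 1988133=62.63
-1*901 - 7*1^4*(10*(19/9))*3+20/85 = -68549/51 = -1344.10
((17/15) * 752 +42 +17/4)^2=2906395921/3600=807332.20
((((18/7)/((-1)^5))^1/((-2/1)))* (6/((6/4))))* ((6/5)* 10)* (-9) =-555.43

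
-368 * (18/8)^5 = -1358127/64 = -21220.73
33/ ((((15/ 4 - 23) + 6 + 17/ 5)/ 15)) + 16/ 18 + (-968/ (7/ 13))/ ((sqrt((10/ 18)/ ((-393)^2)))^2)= -31013808312052/ 62055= -499779362.05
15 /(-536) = -0.03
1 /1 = 1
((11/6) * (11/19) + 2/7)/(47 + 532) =1075/462042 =0.00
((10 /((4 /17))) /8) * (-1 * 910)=-38675 /8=-4834.38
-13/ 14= -0.93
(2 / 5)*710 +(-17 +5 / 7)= 267.71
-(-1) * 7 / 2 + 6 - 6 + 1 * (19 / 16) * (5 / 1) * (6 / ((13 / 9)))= 2929 / 104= 28.16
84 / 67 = 1.25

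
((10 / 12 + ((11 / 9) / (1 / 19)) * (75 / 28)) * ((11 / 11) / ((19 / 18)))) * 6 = 47655 / 133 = 358.31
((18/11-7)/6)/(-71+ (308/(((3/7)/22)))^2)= -177/49495467670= -0.00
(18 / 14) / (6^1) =3 / 14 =0.21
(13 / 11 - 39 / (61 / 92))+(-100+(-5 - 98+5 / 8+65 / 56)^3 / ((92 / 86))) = -82105292749789 / 84696304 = -969408.21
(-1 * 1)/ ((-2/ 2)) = 1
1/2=0.50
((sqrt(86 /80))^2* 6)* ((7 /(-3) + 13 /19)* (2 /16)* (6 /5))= -6063 /3800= -1.60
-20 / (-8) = 5 / 2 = 2.50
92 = 92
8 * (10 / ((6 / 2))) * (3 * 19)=1520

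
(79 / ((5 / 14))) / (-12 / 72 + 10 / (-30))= -2212 / 5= -442.40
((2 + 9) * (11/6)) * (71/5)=8591/30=286.37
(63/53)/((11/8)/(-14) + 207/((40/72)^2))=176400/99514337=0.00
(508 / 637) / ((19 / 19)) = 508 / 637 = 0.80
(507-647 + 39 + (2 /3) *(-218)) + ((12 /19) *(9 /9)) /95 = -1333859 /5415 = -246.33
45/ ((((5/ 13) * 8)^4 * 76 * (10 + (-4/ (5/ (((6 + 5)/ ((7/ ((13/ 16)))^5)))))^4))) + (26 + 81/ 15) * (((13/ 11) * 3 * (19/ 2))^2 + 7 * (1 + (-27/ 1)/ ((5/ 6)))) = 15550026621363248747925815349839764622489536462902967/ 541426460484352443318259632035407439452742885900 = 28720.48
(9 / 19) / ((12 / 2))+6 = 231 / 38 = 6.08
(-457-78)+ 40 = -495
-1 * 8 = -8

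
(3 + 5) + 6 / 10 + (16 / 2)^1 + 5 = 108 / 5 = 21.60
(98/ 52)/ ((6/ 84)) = 343/ 13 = 26.38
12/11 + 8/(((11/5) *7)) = 124/77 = 1.61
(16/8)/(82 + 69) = 2/151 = 0.01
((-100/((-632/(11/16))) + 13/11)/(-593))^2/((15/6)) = 1288020321/679812122851840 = 0.00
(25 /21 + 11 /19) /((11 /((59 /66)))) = 20827 /144837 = 0.14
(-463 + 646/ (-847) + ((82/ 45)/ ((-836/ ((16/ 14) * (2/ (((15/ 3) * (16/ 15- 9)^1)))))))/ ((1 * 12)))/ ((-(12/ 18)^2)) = 39966147313/ 38301340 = 1043.47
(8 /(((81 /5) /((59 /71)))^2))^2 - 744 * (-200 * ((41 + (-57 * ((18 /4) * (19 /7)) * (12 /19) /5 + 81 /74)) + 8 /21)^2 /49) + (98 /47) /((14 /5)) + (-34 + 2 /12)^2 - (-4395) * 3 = 4253266052670418458848931793199 /675969230719358467406172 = 6292100.08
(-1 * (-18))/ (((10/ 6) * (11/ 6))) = 324/ 55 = 5.89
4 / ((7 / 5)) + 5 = 55 / 7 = 7.86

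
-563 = -563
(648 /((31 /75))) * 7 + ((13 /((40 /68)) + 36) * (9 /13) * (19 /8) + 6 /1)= 357081321 /32240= 11075.72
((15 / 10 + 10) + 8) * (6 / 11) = 117 / 11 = 10.64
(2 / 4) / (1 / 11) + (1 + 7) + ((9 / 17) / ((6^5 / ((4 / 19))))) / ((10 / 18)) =523261 / 38760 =13.50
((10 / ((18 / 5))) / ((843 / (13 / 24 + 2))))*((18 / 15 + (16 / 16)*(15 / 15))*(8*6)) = 6710 / 7587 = 0.88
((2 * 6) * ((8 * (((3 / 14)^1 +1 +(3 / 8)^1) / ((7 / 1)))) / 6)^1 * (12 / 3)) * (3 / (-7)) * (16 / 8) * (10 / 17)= -42720 / 5831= -7.33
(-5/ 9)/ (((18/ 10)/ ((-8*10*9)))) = 2000/ 9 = 222.22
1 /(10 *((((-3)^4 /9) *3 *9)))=1 /2430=0.00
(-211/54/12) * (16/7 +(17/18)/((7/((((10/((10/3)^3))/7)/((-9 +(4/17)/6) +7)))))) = -472091189/635040000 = -0.74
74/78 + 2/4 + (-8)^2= 5105/78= 65.45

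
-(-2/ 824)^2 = -1/ 169744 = -0.00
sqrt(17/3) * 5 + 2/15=2/15 + 5 * sqrt(51)/3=12.04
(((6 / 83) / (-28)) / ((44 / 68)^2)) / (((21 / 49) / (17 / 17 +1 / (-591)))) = -85255 / 5935413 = -0.01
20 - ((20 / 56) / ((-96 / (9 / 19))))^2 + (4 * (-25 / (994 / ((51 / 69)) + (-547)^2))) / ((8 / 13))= 1480752899824805 / 74039658033152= 20.00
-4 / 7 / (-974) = 0.00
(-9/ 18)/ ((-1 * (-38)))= -1/ 76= -0.01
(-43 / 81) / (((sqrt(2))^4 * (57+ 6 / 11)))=-473 / 205092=-0.00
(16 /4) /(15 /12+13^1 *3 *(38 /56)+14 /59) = 413 /2886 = 0.14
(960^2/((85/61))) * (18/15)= 13492224/17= 793660.24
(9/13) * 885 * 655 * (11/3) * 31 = 45615963.46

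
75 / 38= 1.97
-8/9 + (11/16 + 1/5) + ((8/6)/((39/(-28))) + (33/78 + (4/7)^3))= -124491/356720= -0.35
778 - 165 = 613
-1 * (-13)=13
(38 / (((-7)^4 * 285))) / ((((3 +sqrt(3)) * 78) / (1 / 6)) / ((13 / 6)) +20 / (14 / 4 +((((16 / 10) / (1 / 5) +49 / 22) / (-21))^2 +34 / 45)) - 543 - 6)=-176170630581154 / 3963995047580627720115 +367832353249936 * sqrt(3) / 3963995047580627720115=0.00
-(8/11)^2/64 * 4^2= -0.13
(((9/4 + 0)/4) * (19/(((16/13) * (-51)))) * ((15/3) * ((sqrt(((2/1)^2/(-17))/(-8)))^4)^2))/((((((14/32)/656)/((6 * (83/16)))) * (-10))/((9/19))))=3583359/2544383744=0.00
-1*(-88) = 88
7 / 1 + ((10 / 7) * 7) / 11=87 / 11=7.91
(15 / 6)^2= 25 / 4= 6.25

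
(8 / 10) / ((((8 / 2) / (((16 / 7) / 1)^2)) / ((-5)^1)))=-256 / 49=-5.22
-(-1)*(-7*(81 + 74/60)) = -17269/30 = -575.63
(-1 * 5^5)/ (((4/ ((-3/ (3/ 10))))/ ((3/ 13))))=46875/ 26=1802.88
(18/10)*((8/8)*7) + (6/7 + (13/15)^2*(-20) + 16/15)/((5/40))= -29039/315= -92.19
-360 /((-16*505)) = 9 /202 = 0.04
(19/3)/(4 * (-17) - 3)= -0.09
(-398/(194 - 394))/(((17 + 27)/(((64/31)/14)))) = 398/59675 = 0.01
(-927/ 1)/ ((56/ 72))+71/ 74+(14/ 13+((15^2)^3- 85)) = 76695884107/ 6734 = 11389350.18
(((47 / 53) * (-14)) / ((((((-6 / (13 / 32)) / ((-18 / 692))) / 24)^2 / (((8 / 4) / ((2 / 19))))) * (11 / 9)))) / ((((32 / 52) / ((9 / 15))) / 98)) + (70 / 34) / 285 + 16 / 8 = -1339214038079909 / 43283712468480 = -30.94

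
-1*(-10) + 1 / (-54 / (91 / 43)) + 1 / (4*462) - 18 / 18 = 6408943 / 715176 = 8.96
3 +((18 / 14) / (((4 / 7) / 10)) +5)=30.50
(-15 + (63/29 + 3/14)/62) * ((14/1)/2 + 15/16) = -47829597/402752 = -118.76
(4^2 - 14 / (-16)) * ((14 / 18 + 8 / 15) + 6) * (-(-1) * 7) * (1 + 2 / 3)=11515 / 8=1439.38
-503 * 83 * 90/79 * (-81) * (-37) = -11260957770/79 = -142543769.24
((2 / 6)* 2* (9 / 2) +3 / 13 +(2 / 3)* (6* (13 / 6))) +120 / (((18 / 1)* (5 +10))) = 1444 / 117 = 12.34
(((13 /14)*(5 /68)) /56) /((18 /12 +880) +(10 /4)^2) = 65 /47327728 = 0.00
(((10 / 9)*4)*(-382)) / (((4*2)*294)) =-955 / 1323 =-0.72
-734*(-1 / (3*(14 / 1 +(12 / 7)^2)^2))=881167 / 1033350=0.85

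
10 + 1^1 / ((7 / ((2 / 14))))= 491 / 49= 10.02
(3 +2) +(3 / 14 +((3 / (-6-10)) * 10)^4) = 17.57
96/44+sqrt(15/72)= sqrt(30)/12+24/11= 2.64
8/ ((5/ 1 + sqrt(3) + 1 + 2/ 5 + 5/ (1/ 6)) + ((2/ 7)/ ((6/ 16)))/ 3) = 29095920/ 133012441-793800 * sqrt(3)/ 133012441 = 0.21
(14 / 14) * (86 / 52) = 43 / 26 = 1.65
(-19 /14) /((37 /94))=-893 /259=-3.45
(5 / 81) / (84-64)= 1 / 324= 0.00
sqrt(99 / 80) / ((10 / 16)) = 6 *sqrt(55) / 25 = 1.78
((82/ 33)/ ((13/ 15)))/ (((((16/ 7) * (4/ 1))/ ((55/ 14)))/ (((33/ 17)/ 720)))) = 2255/ 678912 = 0.00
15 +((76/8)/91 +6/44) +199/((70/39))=1262383/10010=126.11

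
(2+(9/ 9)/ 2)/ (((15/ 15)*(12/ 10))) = 25/ 12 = 2.08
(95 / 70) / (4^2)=19 / 224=0.08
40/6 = 20/3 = 6.67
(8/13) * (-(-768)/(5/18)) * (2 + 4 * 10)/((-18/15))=-774144/13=-59549.54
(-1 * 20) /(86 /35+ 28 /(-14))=-175 /4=-43.75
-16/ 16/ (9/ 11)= -11/ 9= -1.22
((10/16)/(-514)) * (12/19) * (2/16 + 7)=-45/8224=-0.01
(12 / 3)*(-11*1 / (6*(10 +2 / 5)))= -55 / 78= -0.71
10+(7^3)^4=13841287211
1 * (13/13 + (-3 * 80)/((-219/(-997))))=-79687/73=-1091.60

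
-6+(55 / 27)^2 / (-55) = -4429 / 729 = -6.08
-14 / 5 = -2.80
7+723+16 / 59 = 43086 / 59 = 730.27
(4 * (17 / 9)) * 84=1904 / 3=634.67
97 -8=89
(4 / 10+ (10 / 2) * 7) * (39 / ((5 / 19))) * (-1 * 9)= -1180413 / 25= -47216.52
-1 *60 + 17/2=-103/2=-51.50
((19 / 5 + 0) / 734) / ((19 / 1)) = 1 / 3670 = 0.00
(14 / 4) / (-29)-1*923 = -53541 / 58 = -923.12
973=973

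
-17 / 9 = -1.89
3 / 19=0.16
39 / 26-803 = -1603 / 2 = -801.50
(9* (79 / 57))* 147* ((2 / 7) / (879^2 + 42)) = 3318 / 4893659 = 0.00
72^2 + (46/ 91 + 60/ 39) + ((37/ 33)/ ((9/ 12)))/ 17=794271658/ 153153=5186.13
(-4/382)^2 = 4/36481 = 0.00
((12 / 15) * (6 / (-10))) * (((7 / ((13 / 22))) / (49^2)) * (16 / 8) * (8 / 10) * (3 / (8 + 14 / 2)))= -2112 / 2786875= -0.00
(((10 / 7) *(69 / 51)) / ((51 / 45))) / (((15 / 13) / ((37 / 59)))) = 110630 / 119357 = 0.93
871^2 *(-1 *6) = -4551846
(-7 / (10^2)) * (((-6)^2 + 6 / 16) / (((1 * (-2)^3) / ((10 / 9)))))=679 / 1920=0.35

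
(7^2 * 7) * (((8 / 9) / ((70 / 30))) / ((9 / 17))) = 6664 / 27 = 246.81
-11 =-11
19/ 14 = 1.36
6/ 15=0.40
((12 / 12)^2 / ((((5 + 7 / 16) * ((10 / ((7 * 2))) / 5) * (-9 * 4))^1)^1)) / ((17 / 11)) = -308 / 13311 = -0.02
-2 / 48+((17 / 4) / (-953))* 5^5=-319703 / 22872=-13.98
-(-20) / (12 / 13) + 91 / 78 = 137 / 6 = 22.83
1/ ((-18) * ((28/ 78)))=-13/ 84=-0.15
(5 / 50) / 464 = 1 / 4640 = 0.00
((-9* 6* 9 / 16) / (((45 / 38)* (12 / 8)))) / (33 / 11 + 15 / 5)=-57 / 20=-2.85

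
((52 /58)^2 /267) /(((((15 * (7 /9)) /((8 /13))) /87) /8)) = 9984 /90335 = 0.11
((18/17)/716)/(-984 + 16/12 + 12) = -27/17722432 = -0.00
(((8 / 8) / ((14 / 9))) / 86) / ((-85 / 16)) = -36 / 25585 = -0.00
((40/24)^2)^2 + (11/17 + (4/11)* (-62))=-214820/15147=-14.18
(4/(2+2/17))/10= 17/90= 0.19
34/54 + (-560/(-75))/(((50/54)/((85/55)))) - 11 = 77672/37125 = 2.09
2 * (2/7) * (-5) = -20/7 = -2.86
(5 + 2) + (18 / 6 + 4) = 14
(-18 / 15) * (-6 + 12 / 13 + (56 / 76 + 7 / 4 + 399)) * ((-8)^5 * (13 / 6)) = 3208421376 / 95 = 33772856.59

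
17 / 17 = 1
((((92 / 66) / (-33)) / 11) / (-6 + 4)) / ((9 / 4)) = 92 / 107811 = 0.00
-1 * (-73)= 73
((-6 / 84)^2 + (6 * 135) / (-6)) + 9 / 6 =-26165 / 196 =-133.49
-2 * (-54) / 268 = 27 / 67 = 0.40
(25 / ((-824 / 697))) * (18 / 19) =-156825 / 7828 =-20.03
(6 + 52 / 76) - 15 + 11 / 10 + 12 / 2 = -231 / 190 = -1.22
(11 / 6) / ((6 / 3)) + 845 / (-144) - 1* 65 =-10073 / 144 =-69.95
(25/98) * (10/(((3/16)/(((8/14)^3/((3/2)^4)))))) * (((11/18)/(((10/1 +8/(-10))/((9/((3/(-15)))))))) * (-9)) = 140800000/10437147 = 13.49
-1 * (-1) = 1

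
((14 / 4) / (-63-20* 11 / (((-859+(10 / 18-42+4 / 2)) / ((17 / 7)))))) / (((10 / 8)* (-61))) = 396214 / 538670565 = 0.00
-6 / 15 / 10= -1 / 25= -0.04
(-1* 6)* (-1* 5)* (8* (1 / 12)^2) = 1.67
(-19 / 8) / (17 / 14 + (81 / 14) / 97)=-12901 / 6920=-1.86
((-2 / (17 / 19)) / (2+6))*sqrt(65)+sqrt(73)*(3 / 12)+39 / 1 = -19*sqrt(65) / 68+sqrt(73) / 4+39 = 38.88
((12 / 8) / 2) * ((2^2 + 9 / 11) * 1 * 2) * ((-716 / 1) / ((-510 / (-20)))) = -37948 / 187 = -202.93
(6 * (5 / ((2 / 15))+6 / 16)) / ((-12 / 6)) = -909 / 8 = -113.62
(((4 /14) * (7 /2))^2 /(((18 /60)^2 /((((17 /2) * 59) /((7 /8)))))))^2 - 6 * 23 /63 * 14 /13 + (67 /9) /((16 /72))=4185000653567 /103194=40554689.75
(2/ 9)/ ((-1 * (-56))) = 0.00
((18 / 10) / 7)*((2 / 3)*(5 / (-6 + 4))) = -0.43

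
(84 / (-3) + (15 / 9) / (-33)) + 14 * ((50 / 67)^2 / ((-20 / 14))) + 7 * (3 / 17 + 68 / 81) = -1794823762 / 67994883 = -26.40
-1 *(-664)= 664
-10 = -10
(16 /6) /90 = 0.03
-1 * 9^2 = -81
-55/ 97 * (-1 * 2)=110/ 97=1.13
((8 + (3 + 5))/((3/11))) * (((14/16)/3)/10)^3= 3773/2592000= 0.00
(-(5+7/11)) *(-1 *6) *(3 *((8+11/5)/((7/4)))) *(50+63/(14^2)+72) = 38987460/539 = 72332.95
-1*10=-10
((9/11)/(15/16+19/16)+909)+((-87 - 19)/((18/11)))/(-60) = 91938721/100980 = 910.46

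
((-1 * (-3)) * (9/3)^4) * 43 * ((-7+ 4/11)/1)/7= -762777/77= -9906.19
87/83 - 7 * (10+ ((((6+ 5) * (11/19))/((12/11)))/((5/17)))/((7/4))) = -3509096/23655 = -148.34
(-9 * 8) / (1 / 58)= -4176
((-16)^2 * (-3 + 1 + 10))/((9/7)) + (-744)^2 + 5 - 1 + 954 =5004782/9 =556086.89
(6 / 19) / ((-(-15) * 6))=1 / 285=0.00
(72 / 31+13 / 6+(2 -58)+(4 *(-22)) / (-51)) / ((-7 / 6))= 157421 / 3689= 42.67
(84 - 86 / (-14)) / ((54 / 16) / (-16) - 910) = -80768 / 815549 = -0.10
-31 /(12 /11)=-28.42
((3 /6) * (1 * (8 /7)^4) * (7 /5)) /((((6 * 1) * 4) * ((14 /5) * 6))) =0.00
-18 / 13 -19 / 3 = -301 / 39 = -7.72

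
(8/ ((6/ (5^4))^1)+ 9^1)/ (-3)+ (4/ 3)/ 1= -2515/ 9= -279.44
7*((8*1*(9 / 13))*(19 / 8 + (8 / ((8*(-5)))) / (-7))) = 93.18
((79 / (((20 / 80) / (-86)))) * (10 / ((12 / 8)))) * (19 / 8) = -1290860 / 3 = -430286.67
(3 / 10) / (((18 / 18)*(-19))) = -3 / 190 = -0.02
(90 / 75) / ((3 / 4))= 8 / 5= 1.60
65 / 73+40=2985 / 73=40.89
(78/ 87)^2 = 676/ 841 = 0.80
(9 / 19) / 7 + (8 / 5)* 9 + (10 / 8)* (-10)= 2617 / 1330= 1.97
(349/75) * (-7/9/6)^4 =837949/637729200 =0.00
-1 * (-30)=30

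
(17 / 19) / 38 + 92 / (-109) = -64571 / 78698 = -0.82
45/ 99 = 5/ 11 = 0.45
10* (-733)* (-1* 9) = 65970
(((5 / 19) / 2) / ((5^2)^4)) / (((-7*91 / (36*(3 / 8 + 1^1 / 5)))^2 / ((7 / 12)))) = 14283 / 68835812500000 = 0.00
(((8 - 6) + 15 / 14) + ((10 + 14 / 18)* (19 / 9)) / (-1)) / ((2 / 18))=-22319 / 126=-177.13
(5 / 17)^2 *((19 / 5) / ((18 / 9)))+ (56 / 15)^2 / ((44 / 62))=19.80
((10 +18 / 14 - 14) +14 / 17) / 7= -225 / 833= -0.27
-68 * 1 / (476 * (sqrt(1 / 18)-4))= 3 * sqrt(2) / 2009 + 72 / 2009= 0.04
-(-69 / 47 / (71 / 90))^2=-38564100 / 11135569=-3.46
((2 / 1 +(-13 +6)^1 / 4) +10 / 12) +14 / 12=9 / 4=2.25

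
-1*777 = -777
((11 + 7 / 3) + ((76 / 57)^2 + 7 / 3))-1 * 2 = 139 / 9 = 15.44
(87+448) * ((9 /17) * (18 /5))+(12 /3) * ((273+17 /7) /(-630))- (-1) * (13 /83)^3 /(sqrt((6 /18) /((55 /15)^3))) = 1017.95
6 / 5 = 1.20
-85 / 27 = -3.15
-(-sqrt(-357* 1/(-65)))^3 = 357* sqrt(23205)/4225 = 12.87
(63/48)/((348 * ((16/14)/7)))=343/14848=0.02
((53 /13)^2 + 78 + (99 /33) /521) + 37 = 11589631 /88049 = 131.63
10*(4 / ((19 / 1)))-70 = -1290 / 19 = -67.89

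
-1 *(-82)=82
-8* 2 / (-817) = 16 / 817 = 0.02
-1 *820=-820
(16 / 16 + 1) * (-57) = -114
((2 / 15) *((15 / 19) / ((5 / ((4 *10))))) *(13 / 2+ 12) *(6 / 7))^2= 3154176 / 17689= 178.31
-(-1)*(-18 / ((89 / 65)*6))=-2.19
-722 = -722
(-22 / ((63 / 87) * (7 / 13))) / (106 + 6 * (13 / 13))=-4147 / 8232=-0.50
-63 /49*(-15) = 135 /7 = 19.29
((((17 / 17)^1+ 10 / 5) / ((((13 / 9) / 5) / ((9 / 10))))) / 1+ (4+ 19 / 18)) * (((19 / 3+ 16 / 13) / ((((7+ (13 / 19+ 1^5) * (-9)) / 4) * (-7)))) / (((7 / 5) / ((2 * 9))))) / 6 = 37777700 / 2310399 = 16.35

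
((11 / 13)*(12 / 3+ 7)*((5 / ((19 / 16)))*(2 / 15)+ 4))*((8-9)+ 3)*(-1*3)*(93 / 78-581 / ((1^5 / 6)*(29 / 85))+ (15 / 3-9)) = 18648948340 / 7163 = 2603510.87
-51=-51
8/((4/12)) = 24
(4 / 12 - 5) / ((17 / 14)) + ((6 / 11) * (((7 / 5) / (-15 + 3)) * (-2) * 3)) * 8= -2212 / 2805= -0.79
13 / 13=1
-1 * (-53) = 53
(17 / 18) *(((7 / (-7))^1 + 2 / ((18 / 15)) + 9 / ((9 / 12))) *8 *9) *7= 18088 / 3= 6029.33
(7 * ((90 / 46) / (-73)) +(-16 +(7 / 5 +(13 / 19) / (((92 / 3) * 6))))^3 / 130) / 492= -1221987244661672111 / 24937654293327360000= -0.05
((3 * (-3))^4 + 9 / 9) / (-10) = -3281 / 5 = -656.20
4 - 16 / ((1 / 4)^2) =-252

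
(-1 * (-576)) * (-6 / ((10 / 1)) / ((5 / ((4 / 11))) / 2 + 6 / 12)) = -13824 / 295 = -46.86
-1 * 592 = -592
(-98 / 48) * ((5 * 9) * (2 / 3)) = -245 / 4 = -61.25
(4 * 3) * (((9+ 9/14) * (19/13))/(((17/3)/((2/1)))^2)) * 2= 1108080/26299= 42.13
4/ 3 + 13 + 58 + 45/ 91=19882/ 273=72.83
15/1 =15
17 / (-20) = -17 / 20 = -0.85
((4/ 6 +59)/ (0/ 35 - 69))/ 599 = -179/ 123993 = -0.00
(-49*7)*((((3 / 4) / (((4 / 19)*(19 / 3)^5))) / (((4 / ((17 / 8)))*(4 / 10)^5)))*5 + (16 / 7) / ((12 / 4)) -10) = 20097757880459 / 6405537792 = 3137.56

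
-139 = -139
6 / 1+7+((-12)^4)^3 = 8916100448269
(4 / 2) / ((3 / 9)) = 6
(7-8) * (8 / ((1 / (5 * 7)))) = -280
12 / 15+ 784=3924 / 5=784.80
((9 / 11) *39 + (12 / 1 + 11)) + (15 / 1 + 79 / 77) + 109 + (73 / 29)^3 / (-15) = 5038689616 / 28169295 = 178.87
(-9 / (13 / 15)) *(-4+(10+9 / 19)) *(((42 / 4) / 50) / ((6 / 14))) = -162729 / 4940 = -32.94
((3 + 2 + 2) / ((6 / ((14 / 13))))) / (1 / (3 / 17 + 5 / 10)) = 1127 / 1326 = 0.85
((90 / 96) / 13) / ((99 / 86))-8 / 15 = -8077 / 17160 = -0.47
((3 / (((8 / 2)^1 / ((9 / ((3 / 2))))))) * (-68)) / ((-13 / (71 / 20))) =83.56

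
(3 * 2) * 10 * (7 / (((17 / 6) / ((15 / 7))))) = 5400 / 17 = 317.65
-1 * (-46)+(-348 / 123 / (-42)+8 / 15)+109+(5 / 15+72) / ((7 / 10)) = 1114711 / 4305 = 258.93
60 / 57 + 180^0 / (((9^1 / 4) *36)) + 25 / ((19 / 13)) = 27964 / 1539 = 18.17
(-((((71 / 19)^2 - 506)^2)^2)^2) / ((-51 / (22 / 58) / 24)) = 3006889037524806890635394573211669921875000 / 4903504030649559850577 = 613212310774115707961.80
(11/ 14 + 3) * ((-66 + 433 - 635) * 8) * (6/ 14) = -170448/ 49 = -3478.53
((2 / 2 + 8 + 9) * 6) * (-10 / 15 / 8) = -9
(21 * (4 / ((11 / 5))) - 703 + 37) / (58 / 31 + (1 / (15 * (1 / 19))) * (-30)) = 107043 / 6160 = 17.38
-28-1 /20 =-561 /20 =-28.05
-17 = -17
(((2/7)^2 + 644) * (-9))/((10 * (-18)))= 1578/49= 32.20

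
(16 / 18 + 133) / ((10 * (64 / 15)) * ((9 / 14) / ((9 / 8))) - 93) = -8435 / 4323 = -1.95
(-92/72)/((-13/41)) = 943/234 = 4.03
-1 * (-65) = 65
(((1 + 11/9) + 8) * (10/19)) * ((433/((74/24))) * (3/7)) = 1593440/4921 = 323.80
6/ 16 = 0.38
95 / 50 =19 / 10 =1.90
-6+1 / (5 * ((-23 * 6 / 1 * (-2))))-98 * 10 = -986.00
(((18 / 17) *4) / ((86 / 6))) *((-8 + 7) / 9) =-24 / 731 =-0.03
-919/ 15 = -61.27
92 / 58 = 46 / 29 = 1.59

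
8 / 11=0.73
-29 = -29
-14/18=-7/9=-0.78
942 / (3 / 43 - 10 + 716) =40506 / 30361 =1.33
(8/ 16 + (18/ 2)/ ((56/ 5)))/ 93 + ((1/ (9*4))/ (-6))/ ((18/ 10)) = 1207/ 105462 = 0.01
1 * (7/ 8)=7/ 8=0.88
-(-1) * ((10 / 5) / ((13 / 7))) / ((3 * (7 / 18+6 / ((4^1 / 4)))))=84 / 1495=0.06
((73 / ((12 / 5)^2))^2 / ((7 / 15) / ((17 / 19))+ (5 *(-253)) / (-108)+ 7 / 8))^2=80147379384765625 / 533902763344896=150.12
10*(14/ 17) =140/ 17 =8.24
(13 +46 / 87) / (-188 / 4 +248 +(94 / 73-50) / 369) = 10568283 / 156912649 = 0.07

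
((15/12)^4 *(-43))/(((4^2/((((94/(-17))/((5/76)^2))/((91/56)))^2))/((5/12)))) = -247576016540/146523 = -1689673.41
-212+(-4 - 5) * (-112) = 796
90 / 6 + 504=519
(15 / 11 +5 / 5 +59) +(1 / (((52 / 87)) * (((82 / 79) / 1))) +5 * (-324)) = -73030677 / 46904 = -1557.02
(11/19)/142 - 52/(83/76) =-10661583/223934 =-47.61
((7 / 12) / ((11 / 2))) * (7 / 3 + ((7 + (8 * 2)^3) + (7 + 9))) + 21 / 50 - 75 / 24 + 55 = 880931 / 1800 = 489.41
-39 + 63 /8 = -249 /8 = -31.12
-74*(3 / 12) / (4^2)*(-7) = 259 / 32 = 8.09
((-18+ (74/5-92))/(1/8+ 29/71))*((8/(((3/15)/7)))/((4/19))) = -71917888/303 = -237352.77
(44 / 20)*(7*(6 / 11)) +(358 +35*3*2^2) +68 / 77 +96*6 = 524864 / 385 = 1363.28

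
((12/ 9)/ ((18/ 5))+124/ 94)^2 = 4596736/ 1610361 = 2.85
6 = 6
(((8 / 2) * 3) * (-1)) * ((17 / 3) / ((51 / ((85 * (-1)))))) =340 / 3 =113.33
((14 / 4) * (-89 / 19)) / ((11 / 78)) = -24297 / 209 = -116.25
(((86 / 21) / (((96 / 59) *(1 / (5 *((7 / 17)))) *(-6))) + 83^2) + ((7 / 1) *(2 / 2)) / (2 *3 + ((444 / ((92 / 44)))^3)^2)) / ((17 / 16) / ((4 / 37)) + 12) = 65388148063338554048454439594 / 207211441936242784238874225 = 315.56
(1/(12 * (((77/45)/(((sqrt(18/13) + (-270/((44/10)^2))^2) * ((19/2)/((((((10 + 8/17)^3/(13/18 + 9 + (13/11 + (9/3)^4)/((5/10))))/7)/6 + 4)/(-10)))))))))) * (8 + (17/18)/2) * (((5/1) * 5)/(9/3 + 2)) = -465763231293837890625/50792190497531648 - 122670151451875 * sqrt(26)/11274818599616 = -9225.45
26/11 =2.36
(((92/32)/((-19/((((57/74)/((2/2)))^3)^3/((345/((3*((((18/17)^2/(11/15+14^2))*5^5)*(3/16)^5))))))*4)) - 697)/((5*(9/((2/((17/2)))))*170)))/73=-0.00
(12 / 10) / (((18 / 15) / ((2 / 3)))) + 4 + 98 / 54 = 6.48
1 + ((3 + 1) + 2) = 7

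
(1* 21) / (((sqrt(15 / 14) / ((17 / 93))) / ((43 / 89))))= 5117* sqrt(210) / 41385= 1.79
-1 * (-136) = 136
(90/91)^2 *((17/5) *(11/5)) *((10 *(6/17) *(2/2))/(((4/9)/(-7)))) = -481140/1183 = -406.71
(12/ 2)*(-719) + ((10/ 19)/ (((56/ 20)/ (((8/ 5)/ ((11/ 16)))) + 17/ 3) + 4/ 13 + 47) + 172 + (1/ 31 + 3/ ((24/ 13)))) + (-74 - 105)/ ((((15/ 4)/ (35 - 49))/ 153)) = 312555742115351/ 3185948120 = 98104.47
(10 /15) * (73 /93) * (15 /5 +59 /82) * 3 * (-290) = -6456850 /3813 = -1693.38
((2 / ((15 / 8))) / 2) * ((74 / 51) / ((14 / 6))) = 592 / 1785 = 0.33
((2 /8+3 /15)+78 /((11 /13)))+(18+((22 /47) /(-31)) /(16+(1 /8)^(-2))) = 14184745 /128216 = 110.63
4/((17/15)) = 3.53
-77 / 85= -0.91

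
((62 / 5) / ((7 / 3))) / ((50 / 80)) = 1488 / 175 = 8.50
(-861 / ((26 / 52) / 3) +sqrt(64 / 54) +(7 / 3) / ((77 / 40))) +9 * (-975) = -460013 / 33 +4 * sqrt(6) / 9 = -13938.70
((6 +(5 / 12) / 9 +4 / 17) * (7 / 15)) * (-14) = -565117 / 13770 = -41.04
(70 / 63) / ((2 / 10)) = 50 / 9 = 5.56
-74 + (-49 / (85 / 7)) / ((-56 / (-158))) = -29031 / 340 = -85.39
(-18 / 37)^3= -5832 / 50653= -0.12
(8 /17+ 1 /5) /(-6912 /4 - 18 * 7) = -19 /52530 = -0.00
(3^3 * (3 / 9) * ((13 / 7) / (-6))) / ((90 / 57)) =-247 / 140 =-1.76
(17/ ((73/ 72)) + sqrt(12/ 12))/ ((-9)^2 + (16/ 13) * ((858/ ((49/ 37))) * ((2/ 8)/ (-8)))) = 63553/ 200604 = 0.32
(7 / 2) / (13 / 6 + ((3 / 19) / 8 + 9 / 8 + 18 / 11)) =8778 / 12409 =0.71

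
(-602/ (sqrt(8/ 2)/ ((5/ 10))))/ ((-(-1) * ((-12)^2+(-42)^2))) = -301/ 3816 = -0.08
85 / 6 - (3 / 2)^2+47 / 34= 2713 / 204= 13.30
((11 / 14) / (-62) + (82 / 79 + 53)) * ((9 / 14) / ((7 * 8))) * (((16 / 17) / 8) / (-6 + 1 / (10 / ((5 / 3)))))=-5883813 / 470403920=-0.01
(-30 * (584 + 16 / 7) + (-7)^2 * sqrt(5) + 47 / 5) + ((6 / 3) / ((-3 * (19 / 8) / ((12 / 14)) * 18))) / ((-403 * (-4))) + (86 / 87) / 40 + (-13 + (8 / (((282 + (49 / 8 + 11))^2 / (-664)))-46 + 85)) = -28123478702886660853 / 1602184726544220 + 49 * sqrt(5) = -17443.64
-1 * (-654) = 654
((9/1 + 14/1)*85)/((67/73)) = 2130.07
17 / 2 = 8.50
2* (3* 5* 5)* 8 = 1200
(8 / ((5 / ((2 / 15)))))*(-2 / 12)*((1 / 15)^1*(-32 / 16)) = 16 / 3375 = 0.00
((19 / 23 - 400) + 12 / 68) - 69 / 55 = -8607419 / 21505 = -400.25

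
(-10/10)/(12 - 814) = 1/802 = 0.00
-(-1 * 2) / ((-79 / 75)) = -150 / 79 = -1.90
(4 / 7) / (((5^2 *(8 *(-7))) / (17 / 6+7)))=-59 / 14700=-0.00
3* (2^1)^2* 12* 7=1008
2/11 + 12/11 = 14/11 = 1.27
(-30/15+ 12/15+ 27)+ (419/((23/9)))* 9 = 172662/115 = 1501.41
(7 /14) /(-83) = -1 /166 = -0.01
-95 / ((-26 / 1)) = 95 / 26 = 3.65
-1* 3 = -3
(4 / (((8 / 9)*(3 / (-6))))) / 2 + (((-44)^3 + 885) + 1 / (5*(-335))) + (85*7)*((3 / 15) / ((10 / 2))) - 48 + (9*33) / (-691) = -195206972677 / 2314850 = -84328.13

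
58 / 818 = 29 / 409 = 0.07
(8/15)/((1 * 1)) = 8/15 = 0.53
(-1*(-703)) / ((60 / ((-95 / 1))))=-13357 / 12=-1113.08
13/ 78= 1/ 6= 0.17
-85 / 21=-4.05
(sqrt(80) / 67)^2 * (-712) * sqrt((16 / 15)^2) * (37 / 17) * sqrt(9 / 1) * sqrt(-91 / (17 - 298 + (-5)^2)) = -421504 * sqrt(91) / 76313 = -52.69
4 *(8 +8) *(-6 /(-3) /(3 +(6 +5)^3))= 64 /667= 0.10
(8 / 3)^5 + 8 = 34712 / 243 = 142.85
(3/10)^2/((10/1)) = 9/1000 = 0.01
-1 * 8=-8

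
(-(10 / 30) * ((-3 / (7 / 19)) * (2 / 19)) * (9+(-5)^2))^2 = 4624 / 49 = 94.37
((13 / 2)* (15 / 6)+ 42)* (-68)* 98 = -388178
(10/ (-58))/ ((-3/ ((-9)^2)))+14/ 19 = 2971/ 551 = 5.39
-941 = -941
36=36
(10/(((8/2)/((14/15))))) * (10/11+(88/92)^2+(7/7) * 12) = 187698/5819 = 32.26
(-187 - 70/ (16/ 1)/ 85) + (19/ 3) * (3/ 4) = -24793/ 136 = -182.30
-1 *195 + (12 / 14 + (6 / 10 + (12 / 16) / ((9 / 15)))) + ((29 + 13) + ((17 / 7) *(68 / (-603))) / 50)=-150.30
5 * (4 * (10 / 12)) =16.67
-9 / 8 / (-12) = 3 / 32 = 0.09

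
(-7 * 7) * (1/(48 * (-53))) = 49/2544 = 0.02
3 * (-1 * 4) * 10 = -120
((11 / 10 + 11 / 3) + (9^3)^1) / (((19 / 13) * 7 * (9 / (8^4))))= 586074112 / 17955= 32641.28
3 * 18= 54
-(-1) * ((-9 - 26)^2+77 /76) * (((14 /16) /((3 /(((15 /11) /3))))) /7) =155295 /6688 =23.22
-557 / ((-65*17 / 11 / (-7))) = -42889 / 1105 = -38.81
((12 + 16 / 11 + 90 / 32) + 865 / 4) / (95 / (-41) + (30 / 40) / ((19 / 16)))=-31879017 / 231088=-137.95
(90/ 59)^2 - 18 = -54558/ 3481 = -15.67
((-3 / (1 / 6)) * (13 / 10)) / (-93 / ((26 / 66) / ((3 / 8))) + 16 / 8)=12168 / 44995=0.27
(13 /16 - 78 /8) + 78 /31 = -3185 /496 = -6.42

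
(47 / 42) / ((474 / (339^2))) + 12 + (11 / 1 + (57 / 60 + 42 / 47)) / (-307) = 283.27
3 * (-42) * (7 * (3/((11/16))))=-42336/11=-3848.73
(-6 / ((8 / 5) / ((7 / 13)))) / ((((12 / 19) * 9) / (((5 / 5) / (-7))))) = 95 / 1872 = 0.05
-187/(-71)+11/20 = 3.18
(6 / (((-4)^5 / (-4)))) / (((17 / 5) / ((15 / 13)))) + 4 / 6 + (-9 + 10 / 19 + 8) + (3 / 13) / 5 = 1992061 / 8062080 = 0.25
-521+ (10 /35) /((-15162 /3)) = -9215970 /17689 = -521.00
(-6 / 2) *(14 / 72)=-7 / 12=-0.58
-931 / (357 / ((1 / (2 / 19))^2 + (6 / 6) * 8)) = -17423 / 68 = -256.22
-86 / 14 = -6.14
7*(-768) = -5376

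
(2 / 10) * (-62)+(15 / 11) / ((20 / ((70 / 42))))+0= -2703 / 220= -12.29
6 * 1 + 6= 12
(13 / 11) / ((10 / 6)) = 39 / 55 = 0.71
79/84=0.94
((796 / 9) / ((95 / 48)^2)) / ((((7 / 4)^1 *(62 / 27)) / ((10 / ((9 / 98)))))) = 34234368 / 55955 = 611.82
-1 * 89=-89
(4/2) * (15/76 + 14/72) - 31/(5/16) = -84146/855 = -98.42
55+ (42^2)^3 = 5489031799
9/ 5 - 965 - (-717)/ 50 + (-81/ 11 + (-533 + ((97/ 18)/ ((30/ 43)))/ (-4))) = -177149173/ 118800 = -1491.15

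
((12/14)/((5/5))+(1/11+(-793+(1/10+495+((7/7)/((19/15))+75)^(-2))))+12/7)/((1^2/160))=-47139743083/997920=-47238.00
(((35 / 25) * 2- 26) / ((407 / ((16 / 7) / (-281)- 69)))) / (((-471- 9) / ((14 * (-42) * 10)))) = 27555017 / 571835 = 48.19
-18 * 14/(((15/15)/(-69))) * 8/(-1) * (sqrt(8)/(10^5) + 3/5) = -417312/5 - 8694 * sqrt(2)/3125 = -83466.33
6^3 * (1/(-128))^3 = -27/262144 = -0.00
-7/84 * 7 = -7/12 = -0.58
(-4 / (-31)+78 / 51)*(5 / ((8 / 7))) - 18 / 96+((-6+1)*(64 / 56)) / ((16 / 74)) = -1142727 / 59024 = -19.36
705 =705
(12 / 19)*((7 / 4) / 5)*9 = 189 / 95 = 1.99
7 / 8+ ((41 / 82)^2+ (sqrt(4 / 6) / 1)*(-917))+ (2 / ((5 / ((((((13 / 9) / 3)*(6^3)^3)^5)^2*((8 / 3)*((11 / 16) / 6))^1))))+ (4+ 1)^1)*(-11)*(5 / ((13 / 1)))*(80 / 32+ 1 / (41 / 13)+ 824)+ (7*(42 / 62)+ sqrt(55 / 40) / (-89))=-3093053021702510301287794000000000000000000000000000000000000000000000.00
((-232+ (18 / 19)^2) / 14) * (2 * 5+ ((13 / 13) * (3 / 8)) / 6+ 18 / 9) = -4025401 / 20216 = -199.12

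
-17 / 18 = -0.94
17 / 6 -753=-4501 / 6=-750.17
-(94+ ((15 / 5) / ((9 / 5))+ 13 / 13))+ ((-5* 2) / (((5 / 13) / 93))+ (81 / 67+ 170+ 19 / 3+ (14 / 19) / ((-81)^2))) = -19520019448 / 8352153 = -2337.12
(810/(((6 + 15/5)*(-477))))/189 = -10/10017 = -0.00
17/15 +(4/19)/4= 338/285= 1.19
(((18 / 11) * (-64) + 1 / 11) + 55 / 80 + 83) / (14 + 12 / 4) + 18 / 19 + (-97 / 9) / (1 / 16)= -88373869 / 511632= -172.73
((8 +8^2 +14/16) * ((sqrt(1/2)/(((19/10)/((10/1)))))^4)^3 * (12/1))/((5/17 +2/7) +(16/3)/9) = 5265646907.38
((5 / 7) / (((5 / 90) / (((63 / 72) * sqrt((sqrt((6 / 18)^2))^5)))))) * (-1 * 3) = -5 * sqrt(3) / 4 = -2.17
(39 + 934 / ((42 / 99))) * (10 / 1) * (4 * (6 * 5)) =18820800 / 7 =2688685.71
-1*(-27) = 27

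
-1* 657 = -657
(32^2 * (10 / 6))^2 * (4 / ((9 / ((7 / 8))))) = 91750400 / 81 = 1132720.99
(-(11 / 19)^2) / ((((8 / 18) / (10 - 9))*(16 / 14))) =-7623 / 11552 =-0.66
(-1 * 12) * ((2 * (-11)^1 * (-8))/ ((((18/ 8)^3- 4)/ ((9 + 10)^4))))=-1601384448/ 43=-37241498.79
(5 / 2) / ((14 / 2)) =5 / 14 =0.36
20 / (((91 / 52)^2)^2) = 5120 / 2401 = 2.13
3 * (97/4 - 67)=-513/4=-128.25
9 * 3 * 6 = 162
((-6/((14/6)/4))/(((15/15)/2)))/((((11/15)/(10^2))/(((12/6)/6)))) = -72000/77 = -935.06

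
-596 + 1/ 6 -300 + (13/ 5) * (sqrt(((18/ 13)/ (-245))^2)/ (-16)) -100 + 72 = -27160727/ 29400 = -923.83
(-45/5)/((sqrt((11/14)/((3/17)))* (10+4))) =-9* sqrt(7854)/2618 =-0.30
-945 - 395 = -1340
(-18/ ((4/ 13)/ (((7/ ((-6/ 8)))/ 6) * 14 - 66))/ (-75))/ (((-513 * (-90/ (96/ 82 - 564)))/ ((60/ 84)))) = 1316614/ 2208465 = 0.60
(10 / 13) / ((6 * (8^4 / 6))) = 5 / 26624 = 0.00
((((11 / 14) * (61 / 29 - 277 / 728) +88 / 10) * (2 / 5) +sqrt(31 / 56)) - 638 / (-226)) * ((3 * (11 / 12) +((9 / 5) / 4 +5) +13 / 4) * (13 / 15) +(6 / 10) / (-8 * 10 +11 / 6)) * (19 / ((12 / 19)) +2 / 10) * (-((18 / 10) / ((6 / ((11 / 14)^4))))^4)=-3013108893403567626598972260534872469 / 8528983585998620524853592064000000000 - 1048325164099315837030029789 * sqrt(434) / 572017664642253235159040000000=-0.39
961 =961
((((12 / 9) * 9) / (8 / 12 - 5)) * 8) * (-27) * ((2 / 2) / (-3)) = -2592 / 13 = -199.38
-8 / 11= -0.73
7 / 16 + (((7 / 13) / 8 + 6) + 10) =3433 / 208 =16.50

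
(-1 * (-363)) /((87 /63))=7623 /29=262.86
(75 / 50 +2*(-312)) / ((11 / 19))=-23655 / 22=-1075.23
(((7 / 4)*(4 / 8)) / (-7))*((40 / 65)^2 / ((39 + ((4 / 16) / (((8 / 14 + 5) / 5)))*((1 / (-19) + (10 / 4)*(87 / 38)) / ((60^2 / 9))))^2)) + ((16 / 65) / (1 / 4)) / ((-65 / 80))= -1401417439650989056 / 1156413407755267805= -1.21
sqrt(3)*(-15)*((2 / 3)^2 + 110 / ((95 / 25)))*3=-25130*sqrt(3) / 19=-2290.87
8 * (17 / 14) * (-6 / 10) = -204 / 35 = -5.83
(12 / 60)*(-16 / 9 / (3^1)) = -16 / 135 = -0.12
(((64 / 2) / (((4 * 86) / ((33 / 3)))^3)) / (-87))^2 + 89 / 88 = 136266538441612259 / 134735453720752896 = 1.01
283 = 283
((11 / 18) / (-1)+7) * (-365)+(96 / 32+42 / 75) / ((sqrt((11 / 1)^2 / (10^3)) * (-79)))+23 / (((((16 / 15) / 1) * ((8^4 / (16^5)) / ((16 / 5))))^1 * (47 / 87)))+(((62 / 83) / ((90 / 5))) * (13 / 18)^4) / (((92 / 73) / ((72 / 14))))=2002024207867505 / 65931331536 - 178 * sqrt(10) / 4345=30365.16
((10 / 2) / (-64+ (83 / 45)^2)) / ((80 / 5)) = -0.01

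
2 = 2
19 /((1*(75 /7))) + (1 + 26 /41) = 10478 /3075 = 3.41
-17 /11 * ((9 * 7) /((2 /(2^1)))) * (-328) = 31935.27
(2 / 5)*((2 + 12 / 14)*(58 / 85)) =464 / 595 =0.78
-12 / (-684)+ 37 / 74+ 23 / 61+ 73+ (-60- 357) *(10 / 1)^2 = -289467937 / 6954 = -41626.11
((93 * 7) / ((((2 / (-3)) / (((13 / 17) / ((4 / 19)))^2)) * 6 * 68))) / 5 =-39716859 / 6288640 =-6.32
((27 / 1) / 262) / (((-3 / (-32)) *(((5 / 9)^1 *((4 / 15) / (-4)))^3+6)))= 2834352 / 15470707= 0.18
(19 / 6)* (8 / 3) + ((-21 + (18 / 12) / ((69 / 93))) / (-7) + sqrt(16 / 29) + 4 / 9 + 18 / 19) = 4* sqrt(29) / 29 + 690887 / 55062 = 13.29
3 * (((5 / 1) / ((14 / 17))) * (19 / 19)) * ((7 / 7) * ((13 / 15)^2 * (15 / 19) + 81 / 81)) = 29.02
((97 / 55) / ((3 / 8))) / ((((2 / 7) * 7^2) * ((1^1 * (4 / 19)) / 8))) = 14744 / 1155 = 12.77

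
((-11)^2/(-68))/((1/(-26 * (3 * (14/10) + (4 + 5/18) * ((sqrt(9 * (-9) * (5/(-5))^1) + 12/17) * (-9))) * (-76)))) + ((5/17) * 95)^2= 1878360482/1445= 1299903.45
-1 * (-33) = 33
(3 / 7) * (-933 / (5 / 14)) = -5598 / 5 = -1119.60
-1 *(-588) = 588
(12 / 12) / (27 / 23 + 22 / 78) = 897 / 1306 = 0.69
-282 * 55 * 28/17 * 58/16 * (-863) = 1358590695/17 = 79917099.71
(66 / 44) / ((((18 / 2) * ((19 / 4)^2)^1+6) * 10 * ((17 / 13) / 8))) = 416 / 94775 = 0.00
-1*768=-768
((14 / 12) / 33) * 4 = 0.14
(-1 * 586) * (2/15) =-1172/15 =-78.13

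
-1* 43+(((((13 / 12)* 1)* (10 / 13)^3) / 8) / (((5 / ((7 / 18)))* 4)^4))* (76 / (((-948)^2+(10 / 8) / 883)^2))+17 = -1115413907668756718086446187349 / 42900534910336796850846723840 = -26.00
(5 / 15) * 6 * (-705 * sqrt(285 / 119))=-1410 * sqrt(33915) / 119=-2182.07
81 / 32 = 2.53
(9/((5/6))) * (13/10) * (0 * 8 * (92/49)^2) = 0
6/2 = 3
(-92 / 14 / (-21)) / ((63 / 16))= 736 / 9261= 0.08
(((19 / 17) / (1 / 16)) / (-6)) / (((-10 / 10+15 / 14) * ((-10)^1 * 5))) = 1064 / 1275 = 0.83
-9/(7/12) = -108/7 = -15.43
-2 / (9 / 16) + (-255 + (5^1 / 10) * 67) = -225.06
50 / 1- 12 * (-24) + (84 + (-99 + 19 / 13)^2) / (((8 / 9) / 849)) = 3098577949 / 338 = 9167390.38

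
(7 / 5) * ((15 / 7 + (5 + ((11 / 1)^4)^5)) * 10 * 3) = 28255499787167520386742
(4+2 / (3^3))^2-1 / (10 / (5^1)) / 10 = 241271 / 14580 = 16.55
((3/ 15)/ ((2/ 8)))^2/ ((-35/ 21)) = -0.38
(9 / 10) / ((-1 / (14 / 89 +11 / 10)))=-1.13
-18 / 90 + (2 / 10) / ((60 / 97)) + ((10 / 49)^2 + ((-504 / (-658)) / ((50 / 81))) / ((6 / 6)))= 9518647 / 6770820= 1.41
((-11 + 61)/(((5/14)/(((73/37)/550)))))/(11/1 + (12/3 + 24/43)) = 43946/1361415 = 0.03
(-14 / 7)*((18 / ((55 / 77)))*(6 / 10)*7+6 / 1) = -5592 / 25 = -223.68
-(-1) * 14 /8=7 /4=1.75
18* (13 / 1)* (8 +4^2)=5616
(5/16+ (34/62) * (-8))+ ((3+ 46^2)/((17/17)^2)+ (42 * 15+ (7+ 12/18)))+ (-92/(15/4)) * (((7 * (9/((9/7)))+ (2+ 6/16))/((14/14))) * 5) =-5281519/1488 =-3549.41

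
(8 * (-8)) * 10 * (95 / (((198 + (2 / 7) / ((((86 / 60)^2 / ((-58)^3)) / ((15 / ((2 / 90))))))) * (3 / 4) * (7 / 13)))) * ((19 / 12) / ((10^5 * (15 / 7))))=121482998 / 2000181239600625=0.00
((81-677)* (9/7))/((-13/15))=80460/91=884.18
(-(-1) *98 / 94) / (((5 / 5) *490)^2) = 1 / 230300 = 0.00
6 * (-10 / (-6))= 10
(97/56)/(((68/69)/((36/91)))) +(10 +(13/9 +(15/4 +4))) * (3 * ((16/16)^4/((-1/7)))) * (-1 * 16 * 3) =1676216173/86632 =19348.70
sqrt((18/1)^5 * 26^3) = 50544 * sqrt(13) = 182238.98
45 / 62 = 0.73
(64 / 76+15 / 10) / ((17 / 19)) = 89 / 34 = 2.62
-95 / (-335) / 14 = 19 / 938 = 0.02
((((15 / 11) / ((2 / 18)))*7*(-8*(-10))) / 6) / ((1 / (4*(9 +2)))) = 50400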